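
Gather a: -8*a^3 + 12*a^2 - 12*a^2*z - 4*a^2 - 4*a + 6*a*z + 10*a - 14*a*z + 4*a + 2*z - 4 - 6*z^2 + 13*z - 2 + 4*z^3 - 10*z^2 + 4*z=-8*a^3 + a^2*(8 - 12*z) + a*(10 - 8*z) + 4*z^3 - 16*z^2 + 19*z - 6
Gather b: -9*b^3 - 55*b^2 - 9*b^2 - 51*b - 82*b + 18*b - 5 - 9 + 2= -9*b^3 - 64*b^2 - 115*b - 12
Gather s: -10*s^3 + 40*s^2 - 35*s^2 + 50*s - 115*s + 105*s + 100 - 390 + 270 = -10*s^3 + 5*s^2 + 40*s - 20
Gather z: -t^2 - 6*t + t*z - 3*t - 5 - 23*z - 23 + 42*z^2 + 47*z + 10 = -t^2 - 9*t + 42*z^2 + z*(t + 24) - 18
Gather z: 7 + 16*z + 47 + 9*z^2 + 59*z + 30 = 9*z^2 + 75*z + 84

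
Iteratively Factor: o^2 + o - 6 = (o - 2)*(o + 3)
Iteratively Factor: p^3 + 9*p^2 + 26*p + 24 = (p + 4)*(p^2 + 5*p + 6) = (p + 3)*(p + 4)*(p + 2)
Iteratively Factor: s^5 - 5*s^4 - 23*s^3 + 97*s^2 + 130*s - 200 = (s - 5)*(s^4 - 23*s^2 - 18*s + 40) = (s - 5)*(s + 2)*(s^3 - 2*s^2 - 19*s + 20) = (s - 5)*(s + 2)*(s + 4)*(s^2 - 6*s + 5) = (s - 5)^2*(s + 2)*(s + 4)*(s - 1)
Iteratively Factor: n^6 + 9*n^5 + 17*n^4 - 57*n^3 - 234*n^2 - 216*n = (n)*(n^5 + 9*n^4 + 17*n^3 - 57*n^2 - 234*n - 216) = n*(n + 4)*(n^4 + 5*n^3 - 3*n^2 - 45*n - 54) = n*(n + 3)*(n + 4)*(n^3 + 2*n^2 - 9*n - 18) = n*(n + 3)^2*(n + 4)*(n^2 - n - 6) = n*(n - 3)*(n + 3)^2*(n + 4)*(n + 2)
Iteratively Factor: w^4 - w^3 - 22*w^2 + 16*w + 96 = (w - 4)*(w^3 + 3*w^2 - 10*w - 24) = (w - 4)*(w - 3)*(w^2 + 6*w + 8) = (w - 4)*(w - 3)*(w + 4)*(w + 2)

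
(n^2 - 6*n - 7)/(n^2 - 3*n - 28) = (n + 1)/(n + 4)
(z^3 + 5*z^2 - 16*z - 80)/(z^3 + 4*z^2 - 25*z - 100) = (z - 4)/(z - 5)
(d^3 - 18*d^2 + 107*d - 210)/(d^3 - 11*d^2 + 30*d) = (d - 7)/d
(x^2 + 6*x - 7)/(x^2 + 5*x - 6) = (x + 7)/(x + 6)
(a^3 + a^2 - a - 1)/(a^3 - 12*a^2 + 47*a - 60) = (a^3 + a^2 - a - 1)/(a^3 - 12*a^2 + 47*a - 60)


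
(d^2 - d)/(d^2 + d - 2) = d/(d + 2)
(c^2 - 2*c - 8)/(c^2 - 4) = (c - 4)/(c - 2)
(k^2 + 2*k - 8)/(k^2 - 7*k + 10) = (k + 4)/(k - 5)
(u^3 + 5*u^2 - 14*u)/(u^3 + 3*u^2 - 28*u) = (u - 2)/(u - 4)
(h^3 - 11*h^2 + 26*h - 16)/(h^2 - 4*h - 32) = (h^2 - 3*h + 2)/(h + 4)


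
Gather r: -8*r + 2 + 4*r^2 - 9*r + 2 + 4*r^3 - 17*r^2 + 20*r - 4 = 4*r^3 - 13*r^2 + 3*r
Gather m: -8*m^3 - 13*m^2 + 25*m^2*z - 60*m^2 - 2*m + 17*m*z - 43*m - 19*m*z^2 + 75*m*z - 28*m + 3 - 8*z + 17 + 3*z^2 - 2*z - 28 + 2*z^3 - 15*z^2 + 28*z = -8*m^3 + m^2*(25*z - 73) + m*(-19*z^2 + 92*z - 73) + 2*z^3 - 12*z^2 + 18*z - 8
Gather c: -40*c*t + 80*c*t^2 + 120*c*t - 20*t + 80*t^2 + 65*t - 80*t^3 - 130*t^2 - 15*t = c*(80*t^2 + 80*t) - 80*t^3 - 50*t^2 + 30*t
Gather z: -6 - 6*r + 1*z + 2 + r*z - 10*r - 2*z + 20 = -16*r + z*(r - 1) + 16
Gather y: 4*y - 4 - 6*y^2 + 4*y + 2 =-6*y^2 + 8*y - 2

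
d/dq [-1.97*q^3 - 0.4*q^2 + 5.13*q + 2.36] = -5.91*q^2 - 0.8*q + 5.13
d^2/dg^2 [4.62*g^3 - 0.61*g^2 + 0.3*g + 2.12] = 27.72*g - 1.22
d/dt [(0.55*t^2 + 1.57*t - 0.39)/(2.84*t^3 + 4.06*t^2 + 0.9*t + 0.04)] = (-1.562*t^4 - 8.9176*t^3 - 2.5564*t^2 + 3.2108*t + 0.4138)/(8.0656*t^6 + 23.0608*t^5 + 21.5956*t^4 + 7.5352*t^3 + 1.1348*t^2 + 0.072*t + 0.0016)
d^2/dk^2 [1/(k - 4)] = 2/(k - 4)^3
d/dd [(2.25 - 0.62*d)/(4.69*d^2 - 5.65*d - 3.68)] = (2.9078*d^2 - 21.105*d + 14.9941)/(21.9961*d^4 - 52.997*d^3 - 2.5959*d^2 + 41.584*d + 13.5424)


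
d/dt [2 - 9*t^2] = -18*t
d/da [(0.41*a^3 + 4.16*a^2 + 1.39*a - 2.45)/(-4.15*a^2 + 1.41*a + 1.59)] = (-1.7015*a^4 + 1.1562*a^3 + 13.5898*a^2 - 7.1062*a + 5.6646)/(17.2225*a^4 - 11.703*a^3 - 11.2089*a^2 + 4.4838*a + 2.5281)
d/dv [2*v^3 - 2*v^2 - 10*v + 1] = 6*v^2 - 4*v - 10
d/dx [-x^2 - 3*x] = -2*x - 3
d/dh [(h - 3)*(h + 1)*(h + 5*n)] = 3*h^2 + 10*h*n - 4*h - 10*n - 3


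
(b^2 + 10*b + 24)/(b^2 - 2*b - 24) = (b + 6)/(b - 6)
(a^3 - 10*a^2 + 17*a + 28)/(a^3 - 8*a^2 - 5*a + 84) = (a + 1)/(a + 3)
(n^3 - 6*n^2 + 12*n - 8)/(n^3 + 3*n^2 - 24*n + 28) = (n - 2)/(n + 7)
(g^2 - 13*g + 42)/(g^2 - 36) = (g - 7)/(g + 6)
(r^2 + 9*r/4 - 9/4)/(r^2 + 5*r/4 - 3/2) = (r + 3)/(r + 2)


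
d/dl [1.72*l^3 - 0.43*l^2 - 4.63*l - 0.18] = 5.16*l^2 - 0.86*l - 4.63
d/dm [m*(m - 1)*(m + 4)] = 3*m^2 + 6*m - 4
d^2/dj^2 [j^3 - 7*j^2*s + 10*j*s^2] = 6*j - 14*s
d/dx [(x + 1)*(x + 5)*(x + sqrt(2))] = 3*x^2 + 2*sqrt(2)*x + 12*x + 5 + 6*sqrt(2)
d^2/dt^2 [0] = 0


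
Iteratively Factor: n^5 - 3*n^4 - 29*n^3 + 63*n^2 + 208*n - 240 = (n - 5)*(n^4 + 2*n^3 - 19*n^2 - 32*n + 48) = (n - 5)*(n - 1)*(n^3 + 3*n^2 - 16*n - 48) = (n - 5)*(n - 4)*(n - 1)*(n^2 + 7*n + 12) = (n - 5)*(n - 4)*(n - 1)*(n + 3)*(n + 4)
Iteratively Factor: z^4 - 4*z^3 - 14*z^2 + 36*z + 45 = (z - 5)*(z^3 + z^2 - 9*z - 9) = (z - 5)*(z + 1)*(z^2 - 9) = (z - 5)*(z + 1)*(z + 3)*(z - 3)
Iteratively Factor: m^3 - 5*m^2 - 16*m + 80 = (m - 5)*(m^2 - 16) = (m - 5)*(m + 4)*(m - 4)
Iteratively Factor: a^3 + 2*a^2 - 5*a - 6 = (a + 3)*(a^2 - a - 2) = (a - 2)*(a + 3)*(a + 1)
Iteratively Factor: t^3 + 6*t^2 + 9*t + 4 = (t + 1)*(t^2 + 5*t + 4) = (t + 1)*(t + 4)*(t + 1)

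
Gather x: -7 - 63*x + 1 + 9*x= -54*x - 6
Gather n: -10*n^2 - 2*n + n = -10*n^2 - n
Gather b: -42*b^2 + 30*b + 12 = -42*b^2 + 30*b + 12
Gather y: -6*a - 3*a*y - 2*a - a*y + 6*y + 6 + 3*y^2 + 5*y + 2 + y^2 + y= -8*a + 4*y^2 + y*(12 - 4*a) + 8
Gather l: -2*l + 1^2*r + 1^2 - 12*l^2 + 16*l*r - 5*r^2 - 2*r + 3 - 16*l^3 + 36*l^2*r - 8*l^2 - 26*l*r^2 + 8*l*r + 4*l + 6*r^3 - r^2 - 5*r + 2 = -16*l^3 + l^2*(36*r - 20) + l*(-26*r^2 + 24*r + 2) + 6*r^3 - 6*r^2 - 6*r + 6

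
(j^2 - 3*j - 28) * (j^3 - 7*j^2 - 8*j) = j^5 - 10*j^4 - 15*j^3 + 220*j^2 + 224*j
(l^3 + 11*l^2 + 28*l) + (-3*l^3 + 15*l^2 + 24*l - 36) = -2*l^3 + 26*l^2 + 52*l - 36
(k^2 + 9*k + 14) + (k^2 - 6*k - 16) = 2*k^2 + 3*k - 2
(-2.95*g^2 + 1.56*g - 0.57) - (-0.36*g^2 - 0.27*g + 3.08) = -2.59*g^2 + 1.83*g - 3.65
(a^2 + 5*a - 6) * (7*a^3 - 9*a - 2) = 7*a^5 + 35*a^4 - 51*a^3 - 47*a^2 + 44*a + 12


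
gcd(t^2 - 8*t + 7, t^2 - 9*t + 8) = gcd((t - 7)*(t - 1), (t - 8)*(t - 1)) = t - 1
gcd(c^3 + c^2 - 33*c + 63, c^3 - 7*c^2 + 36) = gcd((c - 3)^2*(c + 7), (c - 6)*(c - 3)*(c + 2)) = c - 3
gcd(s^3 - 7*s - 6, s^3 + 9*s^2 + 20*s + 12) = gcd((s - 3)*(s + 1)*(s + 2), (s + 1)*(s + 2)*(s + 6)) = s^2 + 3*s + 2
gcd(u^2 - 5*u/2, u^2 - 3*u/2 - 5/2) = u - 5/2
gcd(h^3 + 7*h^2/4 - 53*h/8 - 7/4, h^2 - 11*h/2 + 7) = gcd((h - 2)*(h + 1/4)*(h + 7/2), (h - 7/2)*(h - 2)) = h - 2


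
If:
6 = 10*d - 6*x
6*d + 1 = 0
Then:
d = -1/6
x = -23/18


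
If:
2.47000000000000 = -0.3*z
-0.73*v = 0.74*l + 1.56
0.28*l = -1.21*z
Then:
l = 35.58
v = -38.20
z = -8.23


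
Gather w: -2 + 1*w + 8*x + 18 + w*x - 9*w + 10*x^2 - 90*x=w*(x - 8) + 10*x^2 - 82*x + 16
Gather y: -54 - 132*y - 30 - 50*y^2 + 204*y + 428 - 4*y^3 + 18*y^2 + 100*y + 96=-4*y^3 - 32*y^2 + 172*y + 440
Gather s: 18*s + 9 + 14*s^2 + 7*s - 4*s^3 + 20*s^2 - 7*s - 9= -4*s^3 + 34*s^2 + 18*s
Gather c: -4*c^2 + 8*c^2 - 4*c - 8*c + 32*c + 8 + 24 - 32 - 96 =4*c^2 + 20*c - 96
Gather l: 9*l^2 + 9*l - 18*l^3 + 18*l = -18*l^3 + 9*l^2 + 27*l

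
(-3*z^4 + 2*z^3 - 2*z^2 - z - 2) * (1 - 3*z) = 9*z^5 - 9*z^4 + 8*z^3 + z^2 + 5*z - 2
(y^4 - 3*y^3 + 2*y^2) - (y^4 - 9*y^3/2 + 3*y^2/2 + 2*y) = 3*y^3/2 + y^2/2 - 2*y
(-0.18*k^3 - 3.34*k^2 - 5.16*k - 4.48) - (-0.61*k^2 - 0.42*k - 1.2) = -0.18*k^3 - 2.73*k^2 - 4.74*k - 3.28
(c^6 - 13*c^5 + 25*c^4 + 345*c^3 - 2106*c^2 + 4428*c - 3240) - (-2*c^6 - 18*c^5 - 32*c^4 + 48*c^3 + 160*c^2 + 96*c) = 3*c^6 + 5*c^5 + 57*c^4 + 297*c^3 - 2266*c^2 + 4332*c - 3240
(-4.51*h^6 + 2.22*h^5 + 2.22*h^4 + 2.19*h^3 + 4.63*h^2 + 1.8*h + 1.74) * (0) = 0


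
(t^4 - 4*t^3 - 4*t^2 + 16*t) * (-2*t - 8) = -2*t^5 + 40*t^3 - 128*t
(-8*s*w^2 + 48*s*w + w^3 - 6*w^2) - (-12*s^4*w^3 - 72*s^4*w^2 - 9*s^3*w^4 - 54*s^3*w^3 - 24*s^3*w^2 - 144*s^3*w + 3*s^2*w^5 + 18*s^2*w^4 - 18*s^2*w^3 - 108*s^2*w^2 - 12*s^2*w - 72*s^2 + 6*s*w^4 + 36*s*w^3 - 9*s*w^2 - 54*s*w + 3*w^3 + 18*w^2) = 12*s^4*w^3 + 72*s^4*w^2 + 9*s^3*w^4 + 54*s^3*w^3 + 24*s^3*w^2 + 144*s^3*w - 3*s^2*w^5 - 18*s^2*w^4 + 18*s^2*w^3 + 108*s^2*w^2 + 12*s^2*w + 72*s^2 - 6*s*w^4 - 36*s*w^3 + s*w^2 + 102*s*w - 2*w^3 - 24*w^2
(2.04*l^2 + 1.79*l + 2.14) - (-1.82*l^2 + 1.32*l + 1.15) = 3.86*l^2 + 0.47*l + 0.99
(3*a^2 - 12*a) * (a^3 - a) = 3*a^5 - 12*a^4 - 3*a^3 + 12*a^2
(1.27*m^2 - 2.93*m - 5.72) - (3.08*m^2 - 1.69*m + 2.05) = -1.81*m^2 - 1.24*m - 7.77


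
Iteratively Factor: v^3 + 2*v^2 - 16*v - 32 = (v - 4)*(v^2 + 6*v + 8) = (v - 4)*(v + 2)*(v + 4)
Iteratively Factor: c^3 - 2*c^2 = (c - 2)*(c^2) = c*(c - 2)*(c)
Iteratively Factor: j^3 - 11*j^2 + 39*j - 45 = (j - 5)*(j^2 - 6*j + 9) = (j - 5)*(j - 3)*(j - 3)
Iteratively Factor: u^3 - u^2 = (u - 1)*(u^2) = u*(u - 1)*(u)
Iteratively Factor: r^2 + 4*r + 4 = (r + 2)*(r + 2)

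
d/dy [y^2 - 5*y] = 2*y - 5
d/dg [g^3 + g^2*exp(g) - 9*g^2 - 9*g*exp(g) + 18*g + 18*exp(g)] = g^2*exp(g) + 3*g^2 - 7*g*exp(g) - 18*g + 9*exp(g) + 18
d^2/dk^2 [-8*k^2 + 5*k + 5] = -16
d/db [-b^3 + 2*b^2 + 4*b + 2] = -3*b^2 + 4*b + 4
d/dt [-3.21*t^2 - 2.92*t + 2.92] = -6.42*t - 2.92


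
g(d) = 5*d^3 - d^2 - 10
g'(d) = 15*d^2 - 2*d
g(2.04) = 28.29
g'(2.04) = 58.34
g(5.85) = 956.79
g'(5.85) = 501.64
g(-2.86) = -135.15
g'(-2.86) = 128.41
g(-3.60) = -256.24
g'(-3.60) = 201.60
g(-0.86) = -13.92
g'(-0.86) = 12.81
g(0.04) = -10.00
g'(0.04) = -0.06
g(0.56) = -9.44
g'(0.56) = 3.58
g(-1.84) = -44.53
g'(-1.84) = 54.46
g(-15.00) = -17110.00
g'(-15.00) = 3405.00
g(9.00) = 3554.00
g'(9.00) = 1197.00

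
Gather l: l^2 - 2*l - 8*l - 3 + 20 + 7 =l^2 - 10*l + 24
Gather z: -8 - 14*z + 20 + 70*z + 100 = 56*z + 112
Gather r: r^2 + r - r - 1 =r^2 - 1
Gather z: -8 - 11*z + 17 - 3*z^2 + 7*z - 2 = -3*z^2 - 4*z + 7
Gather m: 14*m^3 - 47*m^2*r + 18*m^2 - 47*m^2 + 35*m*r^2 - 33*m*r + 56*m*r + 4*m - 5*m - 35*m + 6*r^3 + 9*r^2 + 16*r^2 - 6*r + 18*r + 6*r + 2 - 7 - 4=14*m^3 + m^2*(-47*r - 29) + m*(35*r^2 + 23*r - 36) + 6*r^3 + 25*r^2 + 18*r - 9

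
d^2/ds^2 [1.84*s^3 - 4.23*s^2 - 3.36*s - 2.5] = 11.04*s - 8.46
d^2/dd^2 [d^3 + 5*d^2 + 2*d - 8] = 6*d + 10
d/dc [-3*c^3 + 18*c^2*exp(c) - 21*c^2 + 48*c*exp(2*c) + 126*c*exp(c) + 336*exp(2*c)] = 18*c^2*exp(c) - 9*c^2 + 96*c*exp(2*c) + 162*c*exp(c) - 42*c + 720*exp(2*c) + 126*exp(c)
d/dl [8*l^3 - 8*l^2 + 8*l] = 24*l^2 - 16*l + 8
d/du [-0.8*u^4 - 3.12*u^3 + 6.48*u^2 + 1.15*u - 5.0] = -3.2*u^3 - 9.36*u^2 + 12.96*u + 1.15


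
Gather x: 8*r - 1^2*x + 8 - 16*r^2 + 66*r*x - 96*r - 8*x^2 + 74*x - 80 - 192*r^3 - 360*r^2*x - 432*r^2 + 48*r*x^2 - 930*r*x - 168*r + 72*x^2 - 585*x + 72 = -192*r^3 - 448*r^2 - 256*r + x^2*(48*r + 64) + x*(-360*r^2 - 864*r - 512)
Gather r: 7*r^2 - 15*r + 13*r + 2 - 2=7*r^2 - 2*r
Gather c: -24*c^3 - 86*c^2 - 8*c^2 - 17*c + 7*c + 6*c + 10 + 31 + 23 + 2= -24*c^3 - 94*c^2 - 4*c + 66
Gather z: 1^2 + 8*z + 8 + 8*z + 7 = 16*z + 16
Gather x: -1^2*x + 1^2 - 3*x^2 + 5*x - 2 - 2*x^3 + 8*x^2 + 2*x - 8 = -2*x^3 + 5*x^2 + 6*x - 9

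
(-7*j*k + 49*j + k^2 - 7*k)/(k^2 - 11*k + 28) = (-7*j + k)/(k - 4)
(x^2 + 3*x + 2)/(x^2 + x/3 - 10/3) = 3*(x + 1)/(3*x - 5)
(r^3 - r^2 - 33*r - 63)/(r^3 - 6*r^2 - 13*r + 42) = (r + 3)/(r - 2)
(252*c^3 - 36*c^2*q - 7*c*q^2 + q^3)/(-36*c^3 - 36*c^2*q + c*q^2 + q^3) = (-7*c + q)/(c + q)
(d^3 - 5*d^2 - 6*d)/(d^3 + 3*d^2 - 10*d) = (d^2 - 5*d - 6)/(d^2 + 3*d - 10)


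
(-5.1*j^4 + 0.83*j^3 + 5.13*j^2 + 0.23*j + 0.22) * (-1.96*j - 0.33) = 9.996*j^5 + 0.0562000000000002*j^4 - 10.3287*j^3 - 2.1437*j^2 - 0.5071*j - 0.0726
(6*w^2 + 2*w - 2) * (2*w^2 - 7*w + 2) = 12*w^4 - 38*w^3 - 6*w^2 + 18*w - 4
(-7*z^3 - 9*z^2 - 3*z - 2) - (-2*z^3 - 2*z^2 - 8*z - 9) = -5*z^3 - 7*z^2 + 5*z + 7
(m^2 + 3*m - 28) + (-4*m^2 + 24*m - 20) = -3*m^2 + 27*m - 48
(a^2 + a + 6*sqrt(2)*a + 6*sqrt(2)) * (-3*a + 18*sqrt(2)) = -3*a^3 - 3*a^2 + 216*a + 216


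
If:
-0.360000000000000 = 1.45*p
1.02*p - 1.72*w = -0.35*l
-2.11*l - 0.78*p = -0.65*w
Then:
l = 0.05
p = -0.25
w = -0.14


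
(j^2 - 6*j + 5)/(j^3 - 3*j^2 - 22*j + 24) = (j - 5)/(j^2 - 2*j - 24)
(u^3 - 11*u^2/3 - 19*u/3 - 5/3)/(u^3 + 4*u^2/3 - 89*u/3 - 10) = (u + 1)/(u + 6)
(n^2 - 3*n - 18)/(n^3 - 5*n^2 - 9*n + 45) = (n - 6)/(n^2 - 8*n + 15)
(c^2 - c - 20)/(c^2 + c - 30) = (c + 4)/(c + 6)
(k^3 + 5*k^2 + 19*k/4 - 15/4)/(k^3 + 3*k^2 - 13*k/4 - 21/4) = (4*k^3 + 20*k^2 + 19*k - 15)/(4*k^3 + 12*k^2 - 13*k - 21)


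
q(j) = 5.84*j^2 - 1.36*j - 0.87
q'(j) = 11.68*j - 1.36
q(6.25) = 218.76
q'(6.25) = 71.64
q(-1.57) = 15.66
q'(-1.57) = -19.70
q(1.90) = 17.63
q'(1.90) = 20.83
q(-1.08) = 7.41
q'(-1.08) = -13.97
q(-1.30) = 10.77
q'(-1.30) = -16.54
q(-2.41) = 36.33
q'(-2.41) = -29.51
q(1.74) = 14.44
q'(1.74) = 18.96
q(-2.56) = 40.88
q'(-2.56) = -31.26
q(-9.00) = 484.41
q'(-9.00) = -106.48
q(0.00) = -0.87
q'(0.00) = -1.36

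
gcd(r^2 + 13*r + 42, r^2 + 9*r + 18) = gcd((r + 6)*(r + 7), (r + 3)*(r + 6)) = r + 6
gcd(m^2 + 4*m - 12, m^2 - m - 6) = 1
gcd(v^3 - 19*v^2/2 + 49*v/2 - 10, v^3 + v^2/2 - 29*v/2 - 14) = v - 4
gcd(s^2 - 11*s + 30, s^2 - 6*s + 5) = s - 5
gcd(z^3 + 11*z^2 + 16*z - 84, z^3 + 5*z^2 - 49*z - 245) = z + 7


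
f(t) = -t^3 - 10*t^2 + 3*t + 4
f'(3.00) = -84.00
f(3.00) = -104.00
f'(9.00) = -420.00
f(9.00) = -1508.00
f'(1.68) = -39.07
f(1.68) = -23.93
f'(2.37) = -61.25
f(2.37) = -58.37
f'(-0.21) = 7.07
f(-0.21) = 2.94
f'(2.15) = -53.87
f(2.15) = -45.71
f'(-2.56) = 34.54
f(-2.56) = -52.44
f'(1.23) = -26.14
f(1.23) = -9.30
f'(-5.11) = 26.86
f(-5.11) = -139.02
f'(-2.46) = 34.05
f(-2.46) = -49.01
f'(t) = -3*t^2 - 20*t + 3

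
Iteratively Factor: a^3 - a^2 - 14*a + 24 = (a - 3)*(a^2 + 2*a - 8) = (a - 3)*(a + 4)*(a - 2)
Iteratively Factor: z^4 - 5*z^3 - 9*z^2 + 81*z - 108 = (z + 4)*(z^3 - 9*z^2 + 27*z - 27) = (z - 3)*(z + 4)*(z^2 - 6*z + 9) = (z - 3)^2*(z + 4)*(z - 3)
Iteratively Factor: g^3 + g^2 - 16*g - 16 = (g + 4)*(g^2 - 3*g - 4) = (g + 1)*(g + 4)*(g - 4)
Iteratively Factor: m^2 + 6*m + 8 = (m + 2)*(m + 4)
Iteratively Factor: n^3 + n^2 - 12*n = (n)*(n^2 + n - 12) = n*(n - 3)*(n + 4)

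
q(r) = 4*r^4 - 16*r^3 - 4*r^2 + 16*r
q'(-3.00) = -824.00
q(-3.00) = 672.00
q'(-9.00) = -15464.00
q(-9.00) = 37440.00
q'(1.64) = -55.65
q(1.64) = -26.16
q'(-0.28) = 14.13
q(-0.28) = -4.42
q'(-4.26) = -2057.95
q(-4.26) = 2413.53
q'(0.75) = -10.25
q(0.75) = 4.27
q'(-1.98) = -280.54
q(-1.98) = 138.31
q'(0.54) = 0.20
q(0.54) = 5.29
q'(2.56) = -50.62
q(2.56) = -81.89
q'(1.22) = -36.15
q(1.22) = -6.63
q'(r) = 16*r^3 - 48*r^2 - 8*r + 16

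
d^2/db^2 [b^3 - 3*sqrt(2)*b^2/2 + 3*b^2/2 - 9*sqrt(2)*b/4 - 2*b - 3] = 6*b - 3*sqrt(2) + 3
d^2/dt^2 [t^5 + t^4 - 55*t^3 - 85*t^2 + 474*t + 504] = 20*t^3 + 12*t^2 - 330*t - 170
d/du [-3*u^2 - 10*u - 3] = -6*u - 10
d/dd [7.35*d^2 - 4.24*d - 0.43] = 14.7*d - 4.24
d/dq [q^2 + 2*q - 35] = 2*q + 2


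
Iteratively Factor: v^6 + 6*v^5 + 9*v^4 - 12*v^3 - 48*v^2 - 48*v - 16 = (v + 1)*(v^5 + 5*v^4 + 4*v^3 - 16*v^2 - 32*v - 16) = (v + 1)^2*(v^4 + 4*v^3 - 16*v - 16) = (v + 1)^2*(v + 2)*(v^3 + 2*v^2 - 4*v - 8) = (v - 2)*(v + 1)^2*(v + 2)*(v^2 + 4*v + 4) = (v - 2)*(v + 1)^2*(v + 2)^2*(v + 2)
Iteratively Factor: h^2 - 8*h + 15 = (h - 5)*(h - 3)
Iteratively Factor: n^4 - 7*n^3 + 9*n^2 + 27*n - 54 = (n - 3)*(n^3 - 4*n^2 - 3*n + 18) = (n - 3)^2*(n^2 - n - 6) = (n - 3)^2*(n + 2)*(n - 3)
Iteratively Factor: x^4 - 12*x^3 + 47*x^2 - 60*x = (x - 5)*(x^3 - 7*x^2 + 12*x) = (x - 5)*(x - 4)*(x^2 - 3*x) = (x - 5)*(x - 4)*(x - 3)*(x)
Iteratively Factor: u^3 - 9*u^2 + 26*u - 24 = (u - 4)*(u^2 - 5*u + 6) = (u - 4)*(u - 2)*(u - 3)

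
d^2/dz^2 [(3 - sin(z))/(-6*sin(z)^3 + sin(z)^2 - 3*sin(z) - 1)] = (-144*sin(z)^7 + 990*sin(z)^6 + 89*sin(z)^5 - 1137*sin(z)^4 + 59*sin(z)^3 - 372*sin(z)^2 + 158*sin(z) - 66)/(6*sin(z)^3 - sin(z)^2 + 3*sin(z) + 1)^3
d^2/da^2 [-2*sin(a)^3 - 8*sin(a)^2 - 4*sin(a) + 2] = 18*sin(a)^3 + 32*sin(a)^2 - 8*sin(a) - 16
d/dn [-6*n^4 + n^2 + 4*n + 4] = -24*n^3 + 2*n + 4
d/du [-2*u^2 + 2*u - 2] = 2 - 4*u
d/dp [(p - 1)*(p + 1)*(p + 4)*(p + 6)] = 4*p^3 + 30*p^2 + 46*p - 10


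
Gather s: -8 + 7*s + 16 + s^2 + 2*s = s^2 + 9*s + 8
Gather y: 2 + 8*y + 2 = 8*y + 4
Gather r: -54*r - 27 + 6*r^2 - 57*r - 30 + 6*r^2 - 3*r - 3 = 12*r^2 - 114*r - 60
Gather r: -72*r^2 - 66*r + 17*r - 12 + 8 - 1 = -72*r^2 - 49*r - 5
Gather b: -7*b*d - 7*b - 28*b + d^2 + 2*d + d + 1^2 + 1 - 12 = b*(-7*d - 35) + d^2 + 3*d - 10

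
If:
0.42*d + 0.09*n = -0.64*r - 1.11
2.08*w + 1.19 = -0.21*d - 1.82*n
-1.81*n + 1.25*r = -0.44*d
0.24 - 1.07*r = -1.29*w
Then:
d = -3.19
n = -0.48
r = 0.43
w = 0.17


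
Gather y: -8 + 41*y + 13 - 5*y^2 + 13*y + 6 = -5*y^2 + 54*y + 11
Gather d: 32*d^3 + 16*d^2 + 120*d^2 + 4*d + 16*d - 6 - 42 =32*d^3 + 136*d^2 + 20*d - 48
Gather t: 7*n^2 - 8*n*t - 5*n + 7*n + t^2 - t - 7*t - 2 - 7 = 7*n^2 + 2*n + t^2 + t*(-8*n - 8) - 9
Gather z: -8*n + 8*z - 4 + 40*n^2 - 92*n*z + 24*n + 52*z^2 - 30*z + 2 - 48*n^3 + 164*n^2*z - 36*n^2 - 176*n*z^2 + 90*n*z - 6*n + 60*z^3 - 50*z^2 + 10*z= -48*n^3 + 4*n^2 + 10*n + 60*z^3 + z^2*(2 - 176*n) + z*(164*n^2 - 2*n - 12) - 2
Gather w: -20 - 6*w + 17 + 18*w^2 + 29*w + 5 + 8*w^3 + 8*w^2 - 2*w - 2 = 8*w^3 + 26*w^2 + 21*w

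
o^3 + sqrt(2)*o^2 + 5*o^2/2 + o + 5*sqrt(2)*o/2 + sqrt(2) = (o + 1/2)*(o + 2)*(o + sqrt(2))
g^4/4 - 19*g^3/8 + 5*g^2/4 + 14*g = g*(g/4 + 1/2)*(g - 8)*(g - 7/2)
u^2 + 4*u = u*(u + 4)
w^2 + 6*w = w*(w + 6)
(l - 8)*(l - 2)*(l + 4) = l^3 - 6*l^2 - 24*l + 64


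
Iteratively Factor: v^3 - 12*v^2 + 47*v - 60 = (v - 4)*(v^2 - 8*v + 15) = (v - 4)*(v - 3)*(v - 5)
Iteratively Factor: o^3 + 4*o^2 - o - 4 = (o + 4)*(o^2 - 1) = (o + 1)*(o + 4)*(o - 1)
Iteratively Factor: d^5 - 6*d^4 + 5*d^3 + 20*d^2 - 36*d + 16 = (d - 1)*(d^4 - 5*d^3 + 20*d - 16) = (d - 4)*(d - 1)*(d^3 - d^2 - 4*d + 4) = (d - 4)*(d - 2)*(d - 1)*(d^2 + d - 2) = (d - 4)*(d - 2)*(d - 1)*(d + 2)*(d - 1)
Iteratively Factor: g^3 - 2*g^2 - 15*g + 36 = (g - 3)*(g^2 + g - 12) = (g - 3)*(g + 4)*(g - 3)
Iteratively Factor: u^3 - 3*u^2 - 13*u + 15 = (u - 5)*(u^2 + 2*u - 3) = (u - 5)*(u + 3)*(u - 1)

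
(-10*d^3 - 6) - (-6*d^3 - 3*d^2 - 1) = -4*d^3 + 3*d^2 - 5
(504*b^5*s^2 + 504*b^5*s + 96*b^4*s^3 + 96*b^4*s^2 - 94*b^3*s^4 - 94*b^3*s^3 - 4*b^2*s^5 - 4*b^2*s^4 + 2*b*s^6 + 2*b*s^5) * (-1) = -504*b^5*s^2 - 504*b^5*s - 96*b^4*s^3 - 96*b^4*s^2 + 94*b^3*s^4 + 94*b^3*s^3 + 4*b^2*s^5 + 4*b^2*s^4 - 2*b*s^6 - 2*b*s^5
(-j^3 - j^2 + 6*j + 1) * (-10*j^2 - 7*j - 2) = 10*j^5 + 17*j^4 - 51*j^3 - 50*j^2 - 19*j - 2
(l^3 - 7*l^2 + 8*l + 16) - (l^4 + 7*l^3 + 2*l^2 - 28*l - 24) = -l^4 - 6*l^3 - 9*l^2 + 36*l + 40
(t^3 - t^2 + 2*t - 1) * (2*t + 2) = 2*t^4 + 2*t^2 + 2*t - 2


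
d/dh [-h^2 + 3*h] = 3 - 2*h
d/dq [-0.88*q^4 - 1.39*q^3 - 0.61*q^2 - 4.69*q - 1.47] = -3.52*q^3 - 4.17*q^2 - 1.22*q - 4.69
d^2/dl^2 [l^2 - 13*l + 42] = 2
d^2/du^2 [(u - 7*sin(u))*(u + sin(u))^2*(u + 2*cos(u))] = 5*u^3*sin(u) - 2*u^3*cos(u) - 12*u^2*sin(u) + 20*u^2*sin(2*u) - 30*u^2*cos(u) - 26*u^2*cos(2*u) + 12*u^2 - 99*u*sin(u)/4 - 52*u*sin(2*u) - 63*u*sin(3*u)/4 + 37*u*cos(u)/2 - 40*u*cos(2*u) - 117*u*cos(3*u)/2 + 13*sin(u) + 4*sin(2*u) - 39*sin(3*u) - 28*sin(4*u) - 21*cos(u)/2 + 13*cos(2*u) + 21*cos(3*u)/2 - 13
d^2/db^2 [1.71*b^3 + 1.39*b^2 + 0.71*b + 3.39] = 10.26*b + 2.78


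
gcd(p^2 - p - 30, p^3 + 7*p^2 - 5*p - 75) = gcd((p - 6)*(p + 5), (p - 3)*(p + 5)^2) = p + 5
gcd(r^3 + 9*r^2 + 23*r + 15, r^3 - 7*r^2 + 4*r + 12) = r + 1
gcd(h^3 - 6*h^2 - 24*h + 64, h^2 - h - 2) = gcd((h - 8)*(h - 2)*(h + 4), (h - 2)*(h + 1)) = h - 2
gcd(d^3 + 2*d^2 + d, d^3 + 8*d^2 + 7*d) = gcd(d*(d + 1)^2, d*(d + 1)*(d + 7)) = d^2 + d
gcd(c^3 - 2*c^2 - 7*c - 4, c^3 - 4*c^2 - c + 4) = c^2 - 3*c - 4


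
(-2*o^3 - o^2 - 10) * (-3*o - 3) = 6*o^4 + 9*o^3 + 3*o^2 + 30*o + 30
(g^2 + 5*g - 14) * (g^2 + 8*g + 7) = g^4 + 13*g^3 + 33*g^2 - 77*g - 98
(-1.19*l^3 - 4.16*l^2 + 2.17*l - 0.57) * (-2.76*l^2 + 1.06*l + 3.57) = 3.2844*l^5 + 10.2202*l^4 - 14.6471*l^3 - 10.9778*l^2 + 7.1427*l - 2.0349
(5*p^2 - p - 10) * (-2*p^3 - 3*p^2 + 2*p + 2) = -10*p^5 - 13*p^4 + 33*p^3 + 38*p^2 - 22*p - 20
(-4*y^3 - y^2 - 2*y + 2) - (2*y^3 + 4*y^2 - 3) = -6*y^3 - 5*y^2 - 2*y + 5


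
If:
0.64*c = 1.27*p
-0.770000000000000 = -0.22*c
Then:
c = 3.50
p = 1.76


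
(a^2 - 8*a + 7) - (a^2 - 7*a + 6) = 1 - a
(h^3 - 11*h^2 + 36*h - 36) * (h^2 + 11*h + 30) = h^5 - 55*h^3 + 30*h^2 + 684*h - 1080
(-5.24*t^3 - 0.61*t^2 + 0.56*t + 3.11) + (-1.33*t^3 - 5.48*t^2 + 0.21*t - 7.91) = -6.57*t^3 - 6.09*t^2 + 0.77*t - 4.8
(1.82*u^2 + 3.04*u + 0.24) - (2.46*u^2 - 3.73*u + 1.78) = -0.64*u^2 + 6.77*u - 1.54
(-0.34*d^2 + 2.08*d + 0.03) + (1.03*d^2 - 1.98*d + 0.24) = 0.69*d^2 + 0.1*d + 0.27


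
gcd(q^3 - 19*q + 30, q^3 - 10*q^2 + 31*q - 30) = q^2 - 5*q + 6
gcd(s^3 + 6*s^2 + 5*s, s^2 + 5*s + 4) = s + 1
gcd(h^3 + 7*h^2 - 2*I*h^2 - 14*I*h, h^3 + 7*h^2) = h^2 + 7*h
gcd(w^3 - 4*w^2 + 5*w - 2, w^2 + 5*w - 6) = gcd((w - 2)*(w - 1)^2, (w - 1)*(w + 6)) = w - 1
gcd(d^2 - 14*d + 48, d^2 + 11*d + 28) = 1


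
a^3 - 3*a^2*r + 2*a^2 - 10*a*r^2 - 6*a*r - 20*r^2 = (a + 2)*(a - 5*r)*(a + 2*r)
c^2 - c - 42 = (c - 7)*(c + 6)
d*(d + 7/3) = d^2 + 7*d/3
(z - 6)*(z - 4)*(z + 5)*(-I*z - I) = -I*z^4 + 4*I*z^3 + 31*I*z^2 - 94*I*z - 120*I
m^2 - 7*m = m*(m - 7)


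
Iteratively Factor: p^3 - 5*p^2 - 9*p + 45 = (p + 3)*(p^2 - 8*p + 15) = (p - 3)*(p + 3)*(p - 5)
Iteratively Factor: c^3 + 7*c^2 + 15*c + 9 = (c + 1)*(c^2 + 6*c + 9) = (c + 1)*(c + 3)*(c + 3)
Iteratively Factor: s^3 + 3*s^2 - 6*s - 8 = (s + 1)*(s^2 + 2*s - 8) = (s + 1)*(s + 4)*(s - 2)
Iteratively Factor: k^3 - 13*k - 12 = (k - 4)*(k^2 + 4*k + 3) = (k - 4)*(k + 3)*(k + 1)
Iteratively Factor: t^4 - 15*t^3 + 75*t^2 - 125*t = (t)*(t^3 - 15*t^2 + 75*t - 125) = t*(t - 5)*(t^2 - 10*t + 25) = t*(t - 5)^2*(t - 5)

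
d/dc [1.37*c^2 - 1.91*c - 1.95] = 2.74*c - 1.91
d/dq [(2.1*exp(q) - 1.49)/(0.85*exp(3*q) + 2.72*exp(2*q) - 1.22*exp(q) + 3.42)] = (-3.57*exp(3*q) - 1.9125*exp(2*q) + 8.1056*exp(q) + 5.3642)*exp(q)/(0.7225*exp(6*q) + 4.624*exp(5*q) + 5.3244*exp(4*q) - 0.8228*exp(3*q) + 20.0932*exp(2*q) - 8.3448*exp(q) + 11.6964)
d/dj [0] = 0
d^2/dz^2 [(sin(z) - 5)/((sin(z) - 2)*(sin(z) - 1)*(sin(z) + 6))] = 2*(-2*sin(z)^6 + 16*sin(z)^5 + 65*sin(z)^4 + 108*sin(z)^3 - 509*sin(z)^2 - 292*sin(z) + 908)/((sin(z) - 2)^3*(sin(z) - 1)^2*(sin(z) + 6)^3)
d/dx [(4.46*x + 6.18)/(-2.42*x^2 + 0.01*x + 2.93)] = (10.7932*x^2 + 29.9112*x + 13.006)/(5.8564*x^4 - 0.0484*x^3 - 14.1811*x^2 + 0.0586*x + 8.5849)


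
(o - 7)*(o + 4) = o^2 - 3*o - 28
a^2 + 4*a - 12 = (a - 2)*(a + 6)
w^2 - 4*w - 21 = (w - 7)*(w + 3)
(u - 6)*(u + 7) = u^2 + u - 42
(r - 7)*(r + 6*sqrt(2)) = r^2 - 7*r + 6*sqrt(2)*r - 42*sqrt(2)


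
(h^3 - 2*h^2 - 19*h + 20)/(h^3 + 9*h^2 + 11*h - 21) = (h^2 - h - 20)/(h^2 + 10*h + 21)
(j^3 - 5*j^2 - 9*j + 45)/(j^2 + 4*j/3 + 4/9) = 9*(j^3 - 5*j^2 - 9*j + 45)/(9*j^2 + 12*j + 4)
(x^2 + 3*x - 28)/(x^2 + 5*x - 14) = (x - 4)/(x - 2)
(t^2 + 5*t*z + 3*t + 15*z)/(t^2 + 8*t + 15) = (t + 5*z)/(t + 5)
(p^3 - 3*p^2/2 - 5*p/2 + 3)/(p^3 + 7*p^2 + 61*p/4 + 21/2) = 2*(p^2 - 3*p + 2)/(2*p^2 + 11*p + 14)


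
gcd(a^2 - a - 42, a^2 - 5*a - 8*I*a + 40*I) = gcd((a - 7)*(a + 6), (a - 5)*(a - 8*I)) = 1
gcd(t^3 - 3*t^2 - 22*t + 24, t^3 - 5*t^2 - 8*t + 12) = t^2 - 7*t + 6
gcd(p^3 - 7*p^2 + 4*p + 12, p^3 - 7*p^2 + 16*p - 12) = p - 2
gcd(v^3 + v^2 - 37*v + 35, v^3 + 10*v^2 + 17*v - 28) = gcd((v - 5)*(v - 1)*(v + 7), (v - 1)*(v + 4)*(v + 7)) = v^2 + 6*v - 7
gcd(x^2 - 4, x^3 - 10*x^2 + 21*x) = 1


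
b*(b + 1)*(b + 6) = b^3 + 7*b^2 + 6*b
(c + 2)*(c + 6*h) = c^2 + 6*c*h + 2*c + 12*h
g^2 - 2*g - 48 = (g - 8)*(g + 6)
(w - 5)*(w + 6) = w^2 + w - 30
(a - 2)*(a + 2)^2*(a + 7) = a^4 + 9*a^3 + 10*a^2 - 36*a - 56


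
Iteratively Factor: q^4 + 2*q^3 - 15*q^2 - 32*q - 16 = (q + 1)*(q^3 + q^2 - 16*q - 16) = (q + 1)*(q + 4)*(q^2 - 3*q - 4) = (q - 4)*(q + 1)*(q + 4)*(q + 1)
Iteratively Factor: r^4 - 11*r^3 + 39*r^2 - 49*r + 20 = (r - 1)*(r^3 - 10*r^2 + 29*r - 20) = (r - 4)*(r - 1)*(r^2 - 6*r + 5) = (r - 4)*(r - 1)^2*(r - 5)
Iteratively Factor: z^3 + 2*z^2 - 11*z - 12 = (z + 1)*(z^2 + z - 12) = (z - 3)*(z + 1)*(z + 4)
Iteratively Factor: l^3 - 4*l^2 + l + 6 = (l - 3)*(l^2 - l - 2) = (l - 3)*(l + 1)*(l - 2)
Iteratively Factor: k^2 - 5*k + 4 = (k - 4)*(k - 1)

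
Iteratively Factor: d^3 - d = (d)*(d^2 - 1) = d*(d + 1)*(d - 1)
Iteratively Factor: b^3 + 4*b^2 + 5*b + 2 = (b + 2)*(b^2 + 2*b + 1) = (b + 1)*(b + 2)*(b + 1)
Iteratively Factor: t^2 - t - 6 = (t - 3)*(t + 2)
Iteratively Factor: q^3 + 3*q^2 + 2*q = (q)*(q^2 + 3*q + 2) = q*(q + 1)*(q + 2)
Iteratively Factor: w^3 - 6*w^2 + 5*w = (w)*(w^2 - 6*w + 5) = w*(w - 1)*(w - 5)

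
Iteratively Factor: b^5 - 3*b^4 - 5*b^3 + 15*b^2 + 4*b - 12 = (b - 3)*(b^4 - 5*b^2 + 4) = (b - 3)*(b + 1)*(b^3 - b^2 - 4*b + 4) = (b - 3)*(b - 1)*(b + 1)*(b^2 - 4) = (b - 3)*(b - 1)*(b + 1)*(b + 2)*(b - 2)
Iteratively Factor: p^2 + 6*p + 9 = (p + 3)*(p + 3)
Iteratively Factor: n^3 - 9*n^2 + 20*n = (n)*(n^2 - 9*n + 20) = n*(n - 4)*(n - 5)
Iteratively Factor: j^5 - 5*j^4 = (j)*(j^4 - 5*j^3) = j^2*(j^3 - 5*j^2) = j^3*(j^2 - 5*j) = j^3*(j - 5)*(j)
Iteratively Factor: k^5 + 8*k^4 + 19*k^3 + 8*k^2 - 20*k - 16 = (k + 2)*(k^4 + 6*k^3 + 7*k^2 - 6*k - 8) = (k - 1)*(k + 2)*(k^3 + 7*k^2 + 14*k + 8) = (k - 1)*(k + 2)*(k + 4)*(k^2 + 3*k + 2) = (k - 1)*(k + 2)^2*(k + 4)*(k + 1)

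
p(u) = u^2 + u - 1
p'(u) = 2*u + 1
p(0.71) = 0.21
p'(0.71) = 2.42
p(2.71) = 9.05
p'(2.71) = 6.42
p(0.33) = -0.56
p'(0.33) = 1.66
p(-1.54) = -0.17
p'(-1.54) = -2.08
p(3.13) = 11.93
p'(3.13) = 7.26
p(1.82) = 4.13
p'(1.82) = 4.64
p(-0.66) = -1.22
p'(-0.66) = -0.32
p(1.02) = 1.06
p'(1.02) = 3.04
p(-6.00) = 29.00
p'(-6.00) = -11.00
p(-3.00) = 5.00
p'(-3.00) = -5.00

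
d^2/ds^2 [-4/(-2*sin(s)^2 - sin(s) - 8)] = 4*(-16*sin(s)^4 - 6*sin(s)^3 + 87*sin(s)^2 + 20*sin(s) - 30)/(sin(s) - cos(2*s) + 9)^3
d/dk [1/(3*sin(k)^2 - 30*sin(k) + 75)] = -2*cos(k)/(3*(sin(k) - 5)^3)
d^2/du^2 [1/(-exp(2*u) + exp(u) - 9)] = (-2*(2*exp(u) - 1)^2*exp(u) + (4*exp(u) - 1)*(exp(2*u) - exp(u) + 9))*exp(u)/(exp(2*u) - exp(u) + 9)^3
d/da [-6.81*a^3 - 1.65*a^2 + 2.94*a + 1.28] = -20.43*a^2 - 3.3*a + 2.94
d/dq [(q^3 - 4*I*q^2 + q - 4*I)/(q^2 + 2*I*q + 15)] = (q^4 + 4*I*q^3 + 52*q^2 - 112*I*q + 7)/(q^4 + 4*I*q^3 + 26*q^2 + 60*I*q + 225)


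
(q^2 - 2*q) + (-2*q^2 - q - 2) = -q^2 - 3*q - 2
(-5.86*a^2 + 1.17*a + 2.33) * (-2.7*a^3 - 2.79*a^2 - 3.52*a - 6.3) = 15.822*a^5 + 13.1904*a^4 + 11.0719*a^3 + 26.2989*a^2 - 15.5726*a - 14.679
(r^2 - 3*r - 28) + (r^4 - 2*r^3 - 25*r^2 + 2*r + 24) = r^4 - 2*r^3 - 24*r^2 - r - 4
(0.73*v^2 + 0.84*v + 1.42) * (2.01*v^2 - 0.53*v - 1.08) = 1.4673*v^4 + 1.3015*v^3 + 1.6206*v^2 - 1.6598*v - 1.5336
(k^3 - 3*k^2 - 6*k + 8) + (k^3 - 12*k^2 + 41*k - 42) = 2*k^3 - 15*k^2 + 35*k - 34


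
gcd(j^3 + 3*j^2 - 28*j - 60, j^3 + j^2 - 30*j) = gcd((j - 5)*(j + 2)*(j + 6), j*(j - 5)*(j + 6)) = j^2 + j - 30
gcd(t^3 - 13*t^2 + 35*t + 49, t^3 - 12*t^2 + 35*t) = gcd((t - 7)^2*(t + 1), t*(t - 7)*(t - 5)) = t - 7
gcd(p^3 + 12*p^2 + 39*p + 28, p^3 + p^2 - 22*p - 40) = p + 4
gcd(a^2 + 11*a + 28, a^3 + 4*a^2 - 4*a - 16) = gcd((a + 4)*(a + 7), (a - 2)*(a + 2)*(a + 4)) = a + 4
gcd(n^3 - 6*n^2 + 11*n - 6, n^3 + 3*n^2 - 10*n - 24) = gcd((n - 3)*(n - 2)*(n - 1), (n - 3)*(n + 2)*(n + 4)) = n - 3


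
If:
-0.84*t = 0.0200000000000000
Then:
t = -0.02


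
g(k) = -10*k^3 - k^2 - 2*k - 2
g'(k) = -30*k^2 - 2*k - 2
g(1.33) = -29.96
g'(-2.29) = -154.74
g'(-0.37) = -5.37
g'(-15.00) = -6722.00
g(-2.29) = 117.43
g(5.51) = -1716.22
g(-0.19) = -1.59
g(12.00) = -17450.00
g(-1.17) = 14.99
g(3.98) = -656.25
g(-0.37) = -0.89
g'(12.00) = -4346.00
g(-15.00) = 33553.00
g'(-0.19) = -2.70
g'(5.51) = -923.82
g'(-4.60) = -627.60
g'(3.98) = -485.17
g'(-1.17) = -40.73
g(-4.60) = 959.40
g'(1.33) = -57.73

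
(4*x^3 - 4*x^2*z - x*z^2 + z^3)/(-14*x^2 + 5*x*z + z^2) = (-2*x^2 + x*z + z^2)/(7*x + z)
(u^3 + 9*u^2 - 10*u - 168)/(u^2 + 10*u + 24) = (u^2 + 3*u - 28)/(u + 4)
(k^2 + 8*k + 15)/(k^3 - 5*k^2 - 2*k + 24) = (k^2 + 8*k + 15)/(k^3 - 5*k^2 - 2*k + 24)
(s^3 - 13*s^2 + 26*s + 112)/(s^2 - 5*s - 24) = (s^2 - 5*s - 14)/(s + 3)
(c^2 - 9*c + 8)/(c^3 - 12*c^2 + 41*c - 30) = (c - 8)/(c^2 - 11*c + 30)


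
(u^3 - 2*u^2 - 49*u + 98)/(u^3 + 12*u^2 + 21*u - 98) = (u - 7)/(u + 7)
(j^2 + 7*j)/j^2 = (j + 7)/j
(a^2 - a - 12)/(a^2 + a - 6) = (a - 4)/(a - 2)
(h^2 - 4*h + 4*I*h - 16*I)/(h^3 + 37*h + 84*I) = (h - 4)/(h^2 - 4*I*h + 21)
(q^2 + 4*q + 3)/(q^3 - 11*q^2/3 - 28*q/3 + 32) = 3*(q + 1)/(3*q^2 - 20*q + 32)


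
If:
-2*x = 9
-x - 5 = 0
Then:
No Solution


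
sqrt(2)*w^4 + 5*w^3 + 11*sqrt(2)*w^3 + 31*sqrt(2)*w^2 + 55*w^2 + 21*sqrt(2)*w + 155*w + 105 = (w + 3)*(w + 7)*(w + 5*sqrt(2)/2)*(sqrt(2)*w + sqrt(2))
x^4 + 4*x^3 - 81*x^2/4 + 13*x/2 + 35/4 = (x - 5/2)*(x - 1)*(x + 1/2)*(x + 7)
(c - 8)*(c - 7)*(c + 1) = c^3 - 14*c^2 + 41*c + 56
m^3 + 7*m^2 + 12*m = m*(m + 3)*(m + 4)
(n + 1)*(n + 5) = n^2 + 6*n + 5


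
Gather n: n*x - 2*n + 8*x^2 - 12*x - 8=n*(x - 2) + 8*x^2 - 12*x - 8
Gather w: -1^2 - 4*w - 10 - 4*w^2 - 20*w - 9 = -4*w^2 - 24*w - 20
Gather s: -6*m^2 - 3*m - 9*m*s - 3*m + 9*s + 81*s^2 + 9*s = -6*m^2 - 6*m + 81*s^2 + s*(18 - 9*m)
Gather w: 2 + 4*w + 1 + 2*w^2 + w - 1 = 2*w^2 + 5*w + 2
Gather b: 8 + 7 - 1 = 14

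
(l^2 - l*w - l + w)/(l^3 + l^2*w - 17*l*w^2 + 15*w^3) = (1 - l)/(-l^2 - 2*l*w + 15*w^2)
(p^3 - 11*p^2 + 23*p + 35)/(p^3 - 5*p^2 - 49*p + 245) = (p + 1)/(p + 7)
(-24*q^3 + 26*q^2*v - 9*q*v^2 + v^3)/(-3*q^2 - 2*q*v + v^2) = (8*q^2 - 6*q*v + v^2)/(q + v)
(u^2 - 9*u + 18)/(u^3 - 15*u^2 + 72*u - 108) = 1/(u - 6)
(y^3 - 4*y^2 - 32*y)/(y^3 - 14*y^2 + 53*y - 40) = y*(y + 4)/(y^2 - 6*y + 5)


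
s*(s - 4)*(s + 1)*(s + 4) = s^4 + s^3 - 16*s^2 - 16*s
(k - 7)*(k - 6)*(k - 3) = k^3 - 16*k^2 + 81*k - 126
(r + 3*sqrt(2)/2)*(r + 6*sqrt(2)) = r^2 + 15*sqrt(2)*r/2 + 18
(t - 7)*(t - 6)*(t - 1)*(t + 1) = t^4 - 13*t^3 + 41*t^2 + 13*t - 42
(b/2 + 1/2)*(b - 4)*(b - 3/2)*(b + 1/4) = b^4/2 - 17*b^3/8 - 5*b^2/16 + 49*b/16 + 3/4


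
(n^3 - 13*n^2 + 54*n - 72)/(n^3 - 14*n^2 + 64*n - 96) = (n - 3)/(n - 4)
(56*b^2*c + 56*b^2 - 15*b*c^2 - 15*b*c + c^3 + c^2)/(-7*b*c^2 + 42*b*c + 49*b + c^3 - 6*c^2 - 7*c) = (-8*b + c)/(c - 7)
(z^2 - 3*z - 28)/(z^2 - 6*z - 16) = (-z^2 + 3*z + 28)/(-z^2 + 6*z + 16)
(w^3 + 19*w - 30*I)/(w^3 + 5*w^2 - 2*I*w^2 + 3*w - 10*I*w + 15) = (w^2 + 3*I*w + 10)/(w^2 + w*(5 + I) + 5*I)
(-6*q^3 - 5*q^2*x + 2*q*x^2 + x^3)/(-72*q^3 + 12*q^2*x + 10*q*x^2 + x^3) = (3*q^2 + 4*q*x + x^2)/(36*q^2 + 12*q*x + x^2)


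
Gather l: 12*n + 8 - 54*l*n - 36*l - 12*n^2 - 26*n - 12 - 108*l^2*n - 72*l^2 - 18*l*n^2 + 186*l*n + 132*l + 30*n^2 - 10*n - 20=l^2*(-108*n - 72) + l*(-18*n^2 + 132*n + 96) + 18*n^2 - 24*n - 24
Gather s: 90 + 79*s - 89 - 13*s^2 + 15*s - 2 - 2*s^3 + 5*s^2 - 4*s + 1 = -2*s^3 - 8*s^2 + 90*s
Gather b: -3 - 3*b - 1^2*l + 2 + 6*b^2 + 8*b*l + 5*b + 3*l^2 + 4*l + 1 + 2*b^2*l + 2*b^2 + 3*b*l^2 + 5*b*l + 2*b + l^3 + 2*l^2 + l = b^2*(2*l + 8) + b*(3*l^2 + 13*l + 4) + l^3 + 5*l^2 + 4*l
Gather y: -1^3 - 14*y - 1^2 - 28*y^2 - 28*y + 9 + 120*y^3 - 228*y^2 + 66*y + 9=120*y^3 - 256*y^2 + 24*y + 16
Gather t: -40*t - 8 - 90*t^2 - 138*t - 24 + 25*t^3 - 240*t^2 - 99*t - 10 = 25*t^3 - 330*t^2 - 277*t - 42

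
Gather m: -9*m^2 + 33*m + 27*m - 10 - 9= -9*m^2 + 60*m - 19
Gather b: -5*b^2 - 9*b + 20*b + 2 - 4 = -5*b^2 + 11*b - 2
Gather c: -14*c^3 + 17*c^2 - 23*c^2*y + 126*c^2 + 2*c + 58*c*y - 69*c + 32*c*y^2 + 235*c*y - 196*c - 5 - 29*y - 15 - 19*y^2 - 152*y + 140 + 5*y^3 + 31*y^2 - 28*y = -14*c^3 + c^2*(143 - 23*y) + c*(32*y^2 + 293*y - 263) + 5*y^3 + 12*y^2 - 209*y + 120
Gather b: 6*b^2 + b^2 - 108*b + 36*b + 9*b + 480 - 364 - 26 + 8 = 7*b^2 - 63*b + 98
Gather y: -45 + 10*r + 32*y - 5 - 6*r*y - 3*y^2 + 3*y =10*r - 3*y^2 + y*(35 - 6*r) - 50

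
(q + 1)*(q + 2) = q^2 + 3*q + 2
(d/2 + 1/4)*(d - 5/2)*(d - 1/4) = d^3/2 - 9*d^2/8 - 3*d/8 + 5/32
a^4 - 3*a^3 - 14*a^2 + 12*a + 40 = (a - 5)*(a - 2)*(a + 2)^2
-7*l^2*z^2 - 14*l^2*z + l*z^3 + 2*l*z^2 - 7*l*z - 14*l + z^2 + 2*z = (-7*l + z)*(z + 2)*(l*z + 1)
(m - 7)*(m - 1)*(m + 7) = m^3 - m^2 - 49*m + 49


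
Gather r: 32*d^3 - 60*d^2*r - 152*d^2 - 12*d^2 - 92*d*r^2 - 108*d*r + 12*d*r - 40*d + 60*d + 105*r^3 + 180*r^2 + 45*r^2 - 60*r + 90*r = 32*d^3 - 164*d^2 + 20*d + 105*r^3 + r^2*(225 - 92*d) + r*(-60*d^2 - 96*d + 30)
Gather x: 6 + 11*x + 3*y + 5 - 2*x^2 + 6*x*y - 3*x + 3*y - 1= -2*x^2 + x*(6*y + 8) + 6*y + 10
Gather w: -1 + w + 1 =w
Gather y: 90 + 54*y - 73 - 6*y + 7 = 48*y + 24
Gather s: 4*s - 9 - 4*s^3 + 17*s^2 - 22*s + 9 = -4*s^3 + 17*s^2 - 18*s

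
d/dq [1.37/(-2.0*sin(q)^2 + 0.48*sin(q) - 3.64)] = (5.48*sin(q) - 0.6576)*cos(q)/(2.0*sin(q)^2 - 0.48*sin(q) + 3.64)^2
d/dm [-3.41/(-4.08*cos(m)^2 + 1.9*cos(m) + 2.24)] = (27.8256*cos(m) - 6.479)*sin(m)/(-4.08*cos(m)^2 + 1.9*cos(m) + 2.24)^2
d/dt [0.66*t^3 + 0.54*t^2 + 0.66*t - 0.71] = 1.98*t^2 + 1.08*t + 0.66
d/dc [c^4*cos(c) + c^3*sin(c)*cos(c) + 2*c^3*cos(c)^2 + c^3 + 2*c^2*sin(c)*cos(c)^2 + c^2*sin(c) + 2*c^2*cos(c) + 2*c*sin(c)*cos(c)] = -c^4*sin(c) - 2*c^3*sin(2*c) + 4*c^3*cos(c) + c^3*cos(2*c) - 2*c^2*sin(c) + 3*c^2*sin(2*c)/2 + 3*c^2*cos(c)/2 + 3*c^2*cos(2*c) + 3*c^2*cos(3*c)/2 + 6*c^2 + 3*c*sin(c) + c*sin(3*c) + 4*c*cos(c) + 2*c*cos(2*c) + sin(2*c)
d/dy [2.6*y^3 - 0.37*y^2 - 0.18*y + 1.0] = 7.8*y^2 - 0.74*y - 0.18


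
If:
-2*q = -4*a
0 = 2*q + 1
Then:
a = -1/4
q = -1/2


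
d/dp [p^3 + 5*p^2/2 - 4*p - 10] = 3*p^2 + 5*p - 4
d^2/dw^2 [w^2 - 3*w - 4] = 2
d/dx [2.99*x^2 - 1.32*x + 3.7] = 5.98*x - 1.32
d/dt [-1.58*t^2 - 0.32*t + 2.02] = -3.16*t - 0.32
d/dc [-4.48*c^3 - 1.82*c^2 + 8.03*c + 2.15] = -13.44*c^2 - 3.64*c + 8.03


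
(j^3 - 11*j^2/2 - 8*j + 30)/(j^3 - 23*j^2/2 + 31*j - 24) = (2*j^2 - 7*j - 30)/(2*j^2 - 19*j + 24)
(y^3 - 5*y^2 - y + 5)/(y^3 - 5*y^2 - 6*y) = (y^2 - 6*y + 5)/(y*(y - 6))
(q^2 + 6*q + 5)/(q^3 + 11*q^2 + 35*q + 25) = 1/(q + 5)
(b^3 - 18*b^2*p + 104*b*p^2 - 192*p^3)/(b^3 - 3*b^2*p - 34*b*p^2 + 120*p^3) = (-b^2 + 14*b*p - 48*p^2)/(-b^2 - b*p + 30*p^2)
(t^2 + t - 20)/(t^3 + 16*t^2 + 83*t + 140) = (t - 4)/(t^2 + 11*t + 28)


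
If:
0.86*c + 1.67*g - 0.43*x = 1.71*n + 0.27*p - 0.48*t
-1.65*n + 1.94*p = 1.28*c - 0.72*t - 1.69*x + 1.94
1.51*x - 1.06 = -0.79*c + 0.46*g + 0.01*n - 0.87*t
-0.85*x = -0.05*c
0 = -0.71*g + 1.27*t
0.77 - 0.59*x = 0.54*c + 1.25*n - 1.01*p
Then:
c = 1.16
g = 2.82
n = 3.16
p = 3.81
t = 1.58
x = 0.07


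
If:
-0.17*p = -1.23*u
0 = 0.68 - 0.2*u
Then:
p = 24.60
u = 3.40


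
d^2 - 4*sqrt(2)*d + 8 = (d - 2*sqrt(2))^2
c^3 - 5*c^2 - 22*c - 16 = (c - 8)*(c + 1)*(c + 2)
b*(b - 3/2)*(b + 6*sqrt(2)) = b^3 - 3*b^2/2 + 6*sqrt(2)*b^2 - 9*sqrt(2)*b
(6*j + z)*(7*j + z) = 42*j^2 + 13*j*z + z^2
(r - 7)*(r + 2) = r^2 - 5*r - 14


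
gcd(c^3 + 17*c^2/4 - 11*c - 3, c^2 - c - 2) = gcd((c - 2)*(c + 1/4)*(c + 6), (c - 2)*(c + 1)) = c - 2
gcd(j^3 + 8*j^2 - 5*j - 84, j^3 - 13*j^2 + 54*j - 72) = j - 3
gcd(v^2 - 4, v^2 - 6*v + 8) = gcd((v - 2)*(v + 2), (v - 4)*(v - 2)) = v - 2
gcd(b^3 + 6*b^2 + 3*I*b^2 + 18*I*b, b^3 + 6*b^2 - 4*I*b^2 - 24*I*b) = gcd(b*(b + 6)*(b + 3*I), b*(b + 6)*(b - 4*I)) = b^2 + 6*b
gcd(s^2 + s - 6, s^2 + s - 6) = s^2 + s - 6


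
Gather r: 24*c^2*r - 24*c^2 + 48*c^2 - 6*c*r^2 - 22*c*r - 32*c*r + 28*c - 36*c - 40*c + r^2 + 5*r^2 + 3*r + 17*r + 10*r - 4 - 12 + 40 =24*c^2 - 48*c + r^2*(6 - 6*c) + r*(24*c^2 - 54*c + 30) + 24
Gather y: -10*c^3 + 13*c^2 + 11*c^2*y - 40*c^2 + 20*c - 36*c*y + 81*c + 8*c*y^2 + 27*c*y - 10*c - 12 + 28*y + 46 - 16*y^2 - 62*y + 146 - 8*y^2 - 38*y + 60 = -10*c^3 - 27*c^2 + 91*c + y^2*(8*c - 24) + y*(11*c^2 - 9*c - 72) + 240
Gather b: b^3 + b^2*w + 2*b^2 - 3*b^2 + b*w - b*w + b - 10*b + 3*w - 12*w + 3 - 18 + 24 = b^3 + b^2*(w - 1) - 9*b - 9*w + 9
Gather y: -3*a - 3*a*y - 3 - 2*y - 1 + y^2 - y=-3*a + y^2 + y*(-3*a - 3) - 4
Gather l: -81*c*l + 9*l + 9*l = l*(18 - 81*c)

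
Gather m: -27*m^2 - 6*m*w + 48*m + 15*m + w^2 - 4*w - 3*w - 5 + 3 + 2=-27*m^2 + m*(63 - 6*w) + w^2 - 7*w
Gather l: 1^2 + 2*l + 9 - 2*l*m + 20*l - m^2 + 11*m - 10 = l*(22 - 2*m) - m^2 + 11*m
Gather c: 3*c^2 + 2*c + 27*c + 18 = 3*c^2 + 29*c + 18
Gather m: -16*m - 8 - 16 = -16*m - 24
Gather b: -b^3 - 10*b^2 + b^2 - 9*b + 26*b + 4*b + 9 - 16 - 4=-b^3 - 9*b^2 + 21*b - 11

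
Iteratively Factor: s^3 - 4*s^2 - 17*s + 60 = (s - 5)*(s^2 + s - 12) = (s - 5)*(s + 4)*(s - 3)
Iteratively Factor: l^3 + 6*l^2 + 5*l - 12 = (l + 4)*(l^2 + 2*l - 3) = (l - 1)*(l + 4)*(l + 3)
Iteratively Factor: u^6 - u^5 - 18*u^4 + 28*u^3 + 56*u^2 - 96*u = (u + 2)*(u^5 - 3*u^4 - 12*u^3 + 52*u^2 - 48*u) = u*(u + 2)*(u^4 - 3*u^3 - 12*u^2 + 52*u - 48) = u*(u - 3)*(u + 2)*(u^3 - 12*u + 16) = u*(u - 3)*(u + 2)*(u + 4)*(u^2 - 4*u + 4) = u*(u - 3)*(u - 2)*(u + 2)*(u + 4)*(u - 2)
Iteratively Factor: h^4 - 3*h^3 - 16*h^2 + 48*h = (h - 3)*(h^3 - 16*h) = (h - 4)*(h - 3)*(h^2 + 4*h) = (h - 4)*(h - 3)*(h + 4)*(h)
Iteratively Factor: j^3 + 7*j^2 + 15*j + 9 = (j + 1)*(j^2 + 6*j + 9) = (j + 1)*(j + 3)*(j + 3)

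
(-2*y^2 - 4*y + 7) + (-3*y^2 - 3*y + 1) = -5*y^2 - 7*y + 8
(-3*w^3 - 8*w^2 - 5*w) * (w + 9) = -3*w^4 - 35*w^3 - 77*w^2 - 45*w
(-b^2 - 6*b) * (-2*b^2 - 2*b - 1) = 2*b^4 + 14*b^3 + 13*b^2 + 6*b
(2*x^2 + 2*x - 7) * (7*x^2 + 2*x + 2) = 14*x^4 + 18*x^3 - 41*x^2 - 10*x - 14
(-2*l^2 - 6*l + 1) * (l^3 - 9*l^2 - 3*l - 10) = -2*l^5 + 12*l^4 + 61*l^3 + 29*l^2 + 57*l - 10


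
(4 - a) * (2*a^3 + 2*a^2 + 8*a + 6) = -2*a^4 + 6*a^3 + 26*a + 24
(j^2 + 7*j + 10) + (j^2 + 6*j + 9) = 2*j^2 + 13*j + 19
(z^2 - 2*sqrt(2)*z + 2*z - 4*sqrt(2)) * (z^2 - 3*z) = z^4 - 2*sqrt(2)*z^3 - z^3 - 6*z^2 + 2*sqrt(2)*z^2 + 12*sqrt(2)*z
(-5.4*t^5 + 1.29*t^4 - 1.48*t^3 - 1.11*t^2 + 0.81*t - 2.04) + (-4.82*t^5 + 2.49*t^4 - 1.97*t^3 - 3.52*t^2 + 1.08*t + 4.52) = -10.22*t^5 + 3.78*t^4 - 3.45*t^3 - 4.63*t^2 + 1.89*t + 2.48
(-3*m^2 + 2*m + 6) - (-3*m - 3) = -3*m^2 + 5*m + 9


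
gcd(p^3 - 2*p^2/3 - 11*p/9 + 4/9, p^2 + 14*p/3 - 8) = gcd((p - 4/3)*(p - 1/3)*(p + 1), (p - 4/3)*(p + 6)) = p - 4/3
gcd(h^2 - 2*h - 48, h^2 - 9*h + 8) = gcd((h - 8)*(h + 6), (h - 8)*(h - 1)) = h - 8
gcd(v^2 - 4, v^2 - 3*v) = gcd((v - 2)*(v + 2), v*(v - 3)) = 1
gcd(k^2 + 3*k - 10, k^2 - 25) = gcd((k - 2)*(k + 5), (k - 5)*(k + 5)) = k + 5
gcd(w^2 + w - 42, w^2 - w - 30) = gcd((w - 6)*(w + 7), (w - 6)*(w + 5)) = w - 6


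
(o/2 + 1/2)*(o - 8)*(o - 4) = o^3/2 - 11*o^2/2 + 10*o + 16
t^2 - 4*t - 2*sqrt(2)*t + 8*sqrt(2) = (t - 4)*(t - 2*sqrt(2))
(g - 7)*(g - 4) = g^2 - 11*g + 28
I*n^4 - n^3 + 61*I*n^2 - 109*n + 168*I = (n - 8*I)*(n + 3*I)*(n + 7*I)*(I*n + 1)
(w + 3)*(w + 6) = w^2 + 9*w + 18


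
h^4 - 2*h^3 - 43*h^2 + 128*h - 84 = (h - 6)*(h - 2)*(h - 1)*(h + 7)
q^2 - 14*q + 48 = (q - 8)*(q - 6)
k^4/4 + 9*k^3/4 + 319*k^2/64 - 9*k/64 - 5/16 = (k/4 + 1)*(k - 1/4)*(k + 1/4)*(k + 5)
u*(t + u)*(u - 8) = t*u^2 - 8*t*u + u^3 - 8*u^2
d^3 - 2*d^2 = d^2*(d - 2)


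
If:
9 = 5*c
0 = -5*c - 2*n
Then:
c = 9/5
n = -9/2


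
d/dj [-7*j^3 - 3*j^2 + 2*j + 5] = -21*j^2 - 6*j + 2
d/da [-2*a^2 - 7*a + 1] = -4*a - 7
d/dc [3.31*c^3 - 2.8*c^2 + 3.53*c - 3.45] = 9.93*c^2 - 5.6*c + 3.53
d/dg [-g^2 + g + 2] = 1 - 2*g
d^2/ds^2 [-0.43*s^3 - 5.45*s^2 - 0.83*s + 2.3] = -2.58*s - 10.9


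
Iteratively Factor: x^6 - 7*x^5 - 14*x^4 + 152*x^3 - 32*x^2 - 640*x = (x - 4)*(x^5 - 3*x^4 - 26*x^3 + 48*x^2 + 160*x) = (x - 5)*(x - 4)*(x^4 + 2*x^3 - 16*x^2 - 32*x) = x*(x - 5)*(x - 4)*(x^3 + 2*x^2 - 16*x - 32) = x*(x - 5)*(x - 4)^2*(x^2 + 6*x + 8) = x*(x - 5)*(x - 4)^2*(x + 2)*(x + 4)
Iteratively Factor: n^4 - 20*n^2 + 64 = (n - 4)*(n^3 + 4*n^2 - 4*n - 16) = (n - 4)*(n + 4)*(n^2 - 4) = (n - 4)*(n + 2)*(n + 4)*(n - 2)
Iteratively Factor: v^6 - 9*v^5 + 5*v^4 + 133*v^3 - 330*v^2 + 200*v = (v - 5)*(v^5 - 4*v^4 - 15*v^3 + 58*v^2 - 40*v) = (v - 5)*(v - 2)*(v^4 - 2*v^3 - 19*v^2 + 20*v) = (v - 5)*(v - 2)*(v - 1)*(v^3 - v^2 - 20*v) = (v - 5)*(v - 2)*(v - 1)*(v + 4)*(v^2 - 5*v) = (v - 5)^2*(v - 2)*(v - 1)*(v + 4)*(v)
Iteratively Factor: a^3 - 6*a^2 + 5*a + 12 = (a - 4)*(a^2 - 2*a - 3) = (a - 4)*(a + 1)*(a - 3)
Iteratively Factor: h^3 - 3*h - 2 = (h - 2)*(h^2 + 2*h + 1) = (h - 2)*(h + 1)*(h + 1)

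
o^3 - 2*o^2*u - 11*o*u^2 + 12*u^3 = (o - 4*u)*(o - u)*(o + 3*u)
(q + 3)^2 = q^2 + 6*q + 9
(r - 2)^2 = r^2 - 4*r + 4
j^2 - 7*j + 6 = (j - 6)*(j - 1)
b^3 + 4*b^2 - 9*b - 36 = (b - 3)*(b + 3)*(b + 4)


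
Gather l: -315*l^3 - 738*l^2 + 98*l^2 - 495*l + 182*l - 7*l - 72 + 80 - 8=-315*l^3 - 640*l^2 - 320*l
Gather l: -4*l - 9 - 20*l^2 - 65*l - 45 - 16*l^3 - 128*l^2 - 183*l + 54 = -16*l^3 - 148*l^2 - 252*l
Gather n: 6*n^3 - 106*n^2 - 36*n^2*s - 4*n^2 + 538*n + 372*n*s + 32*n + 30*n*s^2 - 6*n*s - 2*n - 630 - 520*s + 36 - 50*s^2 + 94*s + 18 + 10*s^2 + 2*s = 6*n^3 + n^2*(-36*s - 110) + n*(30*s^2 + 366*s + 568) - 40*s^2 - 424*s - 576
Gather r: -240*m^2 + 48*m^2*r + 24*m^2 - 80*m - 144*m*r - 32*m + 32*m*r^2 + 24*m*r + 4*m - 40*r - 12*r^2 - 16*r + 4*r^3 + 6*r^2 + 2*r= -216*m^2 - 108*m + 4*r^3 + r^2*(32*m - 6) + r*(48*m^2 - 120*m - 54)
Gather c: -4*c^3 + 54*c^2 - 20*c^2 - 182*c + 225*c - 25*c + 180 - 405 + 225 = -4*c^3 + 34*c^2 + 18*c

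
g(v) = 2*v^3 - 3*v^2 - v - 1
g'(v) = 6*v^2 - 6*v - 1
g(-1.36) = -10.22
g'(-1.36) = 18.26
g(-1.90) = -23.65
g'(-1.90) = 32.06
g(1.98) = 0.78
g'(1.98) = 10.64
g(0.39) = -1.73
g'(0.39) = -2.43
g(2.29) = 5.00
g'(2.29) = 16.72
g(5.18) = 191.31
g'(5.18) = 128.91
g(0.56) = -2.15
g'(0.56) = -2.48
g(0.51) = -2.02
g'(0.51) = -2.50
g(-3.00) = -79.00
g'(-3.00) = 71.00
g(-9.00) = -1693.00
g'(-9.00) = 539.00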